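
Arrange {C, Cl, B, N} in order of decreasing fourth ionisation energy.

After 3 electrons have been removed, what remains? C³⁺ still has 1 valence electron; Cl³⁺ still has 4 valence electrons; B³⁺ is the bare [He] core; N³⁺ still has 2 valence electrons.
Core electrons are held far more tightly than valence electrons, so B tops the IE_4 order.
Valence configurations: C³⁺ [He]2s¹, Cl³⁺ [Ne]3s²3p², N³⁺ [He]2s².
Tabulated IE_4 (kJ/mol): C 6223, Cl 5159, B 25026, N 7475.
Hence IE_4: Cl < C < N < B.

B > N > C > Cl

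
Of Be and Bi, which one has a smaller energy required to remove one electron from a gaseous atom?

Bi

Be is in period 2, group 2; Bi is in period 6, group 15.
Removing the outermost electron gets harder across a period and easier down a group.
Here both period and group differ, so the two effects have to be weighed against each other.
Be > Bi: the two effects oppose for this pair; the down-group effect wins (900 vs 703 kJ/mol).
For reference (kJ/mol): Be 900, Bi 703.
So Bi has the smaller energy required to remove one electron from a gaseous atom (Bi < Be).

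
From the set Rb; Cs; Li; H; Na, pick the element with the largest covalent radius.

Atomic radius shrinks across a period as nuclear charge pulls the same shell inward, and grows down a group as new shells are added.
All are in group 1, so atomic radius increases down the group.
The largest covalent radius among these belongs to Cs.

Cs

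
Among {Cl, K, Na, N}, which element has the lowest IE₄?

Cl

Consider each +3 ion: Cl³⁺ still has 4 valence electrons; K³⁺ is already 2 electrons into the core; Na³⁺ is already 2 electrons into the core; N³⁺ still has 2 valence electrons.
Usually core removal costs more than valence removal, but here the competition is close: a tightly held n=2 valence electron can cost more to remove than an n=3 core electron, so the actual values have to decide it.
Valence configurations: Cl³⁺ [Ne]3s²3p², N³⁺ [He]2s².
Tabulated IE_4 (kJ/mol): Cl 5159, K 5877, Na 9543, N 7475.
Hence IE_4: Cl < K < N < Na.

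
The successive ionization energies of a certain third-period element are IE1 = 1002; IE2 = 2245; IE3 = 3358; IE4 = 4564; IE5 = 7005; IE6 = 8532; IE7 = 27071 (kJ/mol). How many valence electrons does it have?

Look for the largest jump between consecutive ionization energies: IE7/IE6 ≈ 3.2, far larger than any earlier ratio.
That jump marks the point where a core electron is being removed. So the atom has 6 valence electrons.

6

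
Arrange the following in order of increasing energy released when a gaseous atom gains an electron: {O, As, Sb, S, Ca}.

Ca, As, Sb, O, S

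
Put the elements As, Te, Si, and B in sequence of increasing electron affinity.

B < As < Si < Te

Adding an electron releases more energy for atoms nearer the top right (short of the noble gases).
A diagonal step moves right (one effect) and down (the opposite effect) at once.
As > B: period and group pull opposite ways; the across-period shift dominates (78 vs 27 kJ/mol).
Si > As: the two effects oppose for this pair; the down-group effect wins (134 vs 78 kJ/mol).
Te > Si: the two effects oppose for this pair; the across-period effect wins (190 vs 134 kJ/mol).
Tabulated electron affinity (kJ/mol): B 27, Si 134, As 78, Te 190.
So from lowest to highest: B < As < Si < Te.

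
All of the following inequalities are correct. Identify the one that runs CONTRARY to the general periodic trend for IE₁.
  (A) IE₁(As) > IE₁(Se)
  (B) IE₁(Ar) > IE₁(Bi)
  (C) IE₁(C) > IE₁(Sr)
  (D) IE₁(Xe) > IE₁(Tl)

(A)

The general trend: IE₁ increases across a period and decreases down a group.
(A) As (period 4, group 15) vs Se (period 4, group 16): the stated order contradicts the simple trend.
(B) Ar (period 3, group 18) vs Bi (period 6, group 15): the stated order agrees with the simple trend.
(C) C (period 2, group 14) vs Sr (period 5, group 2): the stated order agrees with the simple trend.
(D) Xe (period 5, group 18) vs Tl (period 6, group 13): the stated order agrees with the simple trend.
The exception is (A): Se (4p⁴) ionizes more easily than half-filled As (4p³).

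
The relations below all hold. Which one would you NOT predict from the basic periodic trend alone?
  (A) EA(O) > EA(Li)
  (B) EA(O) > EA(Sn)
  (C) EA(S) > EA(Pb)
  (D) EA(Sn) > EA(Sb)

The general trend: electron affinity increases across a period and decreases down a group.
(A) O (period 2, group 16) vs Li (period 2, group 1): the stated order agrees with the simple trend.
(B) O (period 2, group 16) vs Sn (period 5, group 14): the stated order agrees with the simple trend.
(C) S (period 3, group 16) vs Pb (period 6, group 14): the stated order agrees with the simple trend.
(D) Sn (period 5, group 14) vs Sb (period 5, group 15): the stated order contradicts the simple trend.
The exception is (D): adding an electron to Sb's half-filled 5p³ is unfavourable, so Sn has the more exothermic EA.

(D)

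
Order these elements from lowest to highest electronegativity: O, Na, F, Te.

O is in period 2, group 16; F is in period 2, group 17; Na is in period 3, group 1; Te is in period 5, group 16.
EN rises left→right (higher Z_eff, smaller atoms) and falls top→bottom (larger, more shielded atoms).
Neither a single period nor a single group — weigh both effects.
Te > Na: period and group pull opposite ways; the across-period shift dominates (2.10 vs 0.93).
O > Te: O sits above Te in group 16, so the down-group effect alone puts O higher.
F > O: both are in period 2; the period trend gives F the larger value.
For reference (Pauling): O 3.44, F 3.98, Na 0.93, Te 2.10.
So from lowest to highest: Na < Te < O < F.

Na < Te < O < F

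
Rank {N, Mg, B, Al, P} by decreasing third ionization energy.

Consider each +2 ion: N²⁺ still has 3 valence electrons; Mg²⁺ is the bare [Ne] core; B²⁺ still has 1 valence electron; Al²⁺ still has 1 valence electron; P²⁺ still has 3 valence electrons.
Pulling an electron out of a noble-gas core costs far more than removing a remaining valence electron, so Mg sits at the high end of IE_3.
Valence configurations: N²⁺ [He]2s²2p¹, B²⁺ [He]2s¹, Al²⁺ [Ne]3s¹, P²⁺ [Ne]3s²3p¹.
Tabulated IE_3 (kJ/mol): N 4578, Mg 7733, B 3660, Al 2745, P 2914.
Putting it together, IE_3: Al < P < B < N < Mg.

Mg, N, B, P, Al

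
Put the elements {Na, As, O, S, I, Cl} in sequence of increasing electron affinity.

Atoms with high Z_eff and room in the valence shell (especially the halogens) have the most exothermic electron affinities.
Neither a single period nor a single group — weigh both effects.
As > Na: the two effects oppose for this pair; the across-period effect wins (78 vs 53 kJ/mol).
O > As: both effects reinforce here, so O is clearly the higher of the two.
S > O: this pair runs against the simple trend — see the exception note.
I > S: period and group pull opposite ways; the across-period shift dominates (295 vs 200 kJ/mol).
Cl > I: they share group 17; the group trend gives Cl the larger value.
Note the exception: S has a higher electron affinity than O, contrary to the simple trend — the compact 2p subshell of O repels the added electron more than S's larger 3p does.
Approximate values (kJ/mol): O 141, Na 53, S 200, Cl 349, As 78, I 295.
So from lowest to highest: Na < As < O < S < I < Cl.

Na, As, O, S, I, Cl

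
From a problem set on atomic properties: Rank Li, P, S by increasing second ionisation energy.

IE_2 is the cost of taking one more electron from the +1 cation: Li⁺ is the bare [He] core; P⁺ still has 4 valence electrons; S⁺ still has 5 valence electrons.
Core electrons are held far more tightly than valence electrons, so Li tops the IE_2 order.
Valence configurations: P⁺ [Ne]3s²3p², S⁺ [Ne]3s²3p³.
The numbers (kJ/mol): Li 7298, P 1907, S 2252.
Overall IE_2 order: P < S < Li.

P < S < Li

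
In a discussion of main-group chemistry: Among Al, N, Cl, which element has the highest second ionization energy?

Consider each +1 ion: Al⁺ still has 2 valence electrons; N⁺ still has 4 valence electrons; Cl⁺ still has 6 valence electrons.
All are still removing valence electrons, so compare the +1 ions as you would atoms: IE_2 generally rises across a period (higher Z_eff) and falls down a group (larger shell), subject to the usual subshell exceptions.
Valence configurations: Al⁺ [Ne]3s², N⁺ [He]2s²2p², Cl⁺ [Ne]3s²3p⁴.
Tabulated IE_2 (kJ/mol): Al 1817, N 2856, Cl 2298.
So the second ionization energies run Al < Cl < N.

N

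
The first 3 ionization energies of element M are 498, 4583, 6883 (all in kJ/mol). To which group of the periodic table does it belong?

Group 1

Look for the largest jump between consecutive ionization energies: IE2/IE1 ≈ 9.2, far larger than any earlier ratio.
That jump marks the point where a core electron is being removed. So the atom has 1 valence electron.
A main-group element with 1 valence electron is in group 1.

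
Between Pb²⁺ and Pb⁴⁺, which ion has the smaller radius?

Both ions have Z = 82 protons, but Pb⁴⁺ has lost more electrons, so its remaining electrons feel a larger effective nuclear charge per electron and are pulled in more tightly.
Higher positive charge → smaller ion, so Pb²⁺ > Pb⁴⁺.

Pb⁴⁺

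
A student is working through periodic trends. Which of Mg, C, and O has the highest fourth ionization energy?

Mg

The fourth ionization energy removes an electron from the +3 ion. For each element: Mg³⁺ is already 1 electron into the core; C³⁺ still has 1 valence electron; O³⁺ still has 3 valence electrons.
Core electrons are held far more tightly than valence electrons, so Mg tops the IE_4 order.
Valence configurations: C³⁺ [He]2s¹, O³⁺ [He]2s²2p¹.
Tabulated IE_4 (kJ/mol): Mg 10543, C 6223, O 7469.
Hence IE_4: C < O < Mg.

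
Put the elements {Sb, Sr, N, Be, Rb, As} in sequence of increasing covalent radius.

Be is in period 2, group 2; N is in period 2, group 15; As is in period 4, group 15; Rb is in period 5, group 1; Sr is in period 5, group 2; Sb is in period 5, group 15.
Atomic radius shrinks across a period as nuclear charge pulls the same shell inward, and grows down a group as new shells are added.
Here both period and group differ, so the two effects have to be weighed against each other.
Be > N: Be lies to the left of N in period 2, so the across-period effect alone puts Be larger.
As > Be: period and group pull opposite ways; the down-group shift dominates (121 vs 102 pm).
Sb > As: Sb sits below As in group 15, so the down-group effect alone puts Sb larger.
Sr > Sb: both are in period 5; the period trend gives Sr the larger value.
Rb > Sr: both are in period 5; the period trend gives Rb the larger value.
Tabulated atomic radius (pm): Be 102, N 71, As 121, Rb 210, Sr 185, Sb 140.
So from smallest to largest: N < Be < As < Sb < Sr < Rb.

N, Be, As, Sb, Sr, Rb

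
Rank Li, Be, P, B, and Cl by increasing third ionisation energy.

The third ionization energy removes an electron from the +2 ion. For each element: Li²⁺ is already 1 electron into the core; Be²⁺ is the bare [He] core; P²⁺ still has 3 valence electrons; B²⁺ still has 1 valence electron; Cl²⁺ still has 5 valence electrons.
Pulling an electron out of a noble-gas core costs far more than removing a remaining valence electron, so Li and Be sit at the high end of IE_3.
Valence configurations: P²⁺ [Ne]3s²3p¹, B²⁺ [He]2s¹, Cl²⁺ [Ne]3s²3p³.
Tabulated IE_3 (kJ/mol): Li 11815, Be 14849, P 2914, B 3660, Cl 3822.
Overall IE_3 order: P < B < Cl < Li < Be.

P, B, Cl, Li, Be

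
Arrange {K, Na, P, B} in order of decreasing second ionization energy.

Na > K > B > P

Consider each +1 ion: K⁺ is the bare [Ar] core; Na⁺ is the bare [Ne] core; P⁺ still has 4 valence electrons; B⁺ still has 2 valence electrons.
Core electrons are held far more tightly than valence electrons, so K and Na top the IE_2 order.
Valence configurations: P⁺ [Ne]3s²3p², B⁺ [He]2s².
Tabulated IE_2 (kJ/mol): K 3052, Na 4562, P 1907, B 2427.
So the second ionization energies run P < B < K < Na.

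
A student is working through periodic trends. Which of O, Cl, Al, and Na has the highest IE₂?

The second ionization energy removes an electron from the +1 ion. For each element: O⁺ still has 5 valence electrons; Cl⁺ still has 6 valence electrons; Al⁺ still has 2 valence electrons; Na⁺ is the bare [Ne] core.
Core electrons are held far more tightly than valence electrons, so Na tops the IE_2 order.
Valence configurations: O⁺ [He]2s²2p³, Cl⁺ [Ne]3s²3p⁴, Al⁺ [Ne]3s².
The numbers (kJ/mol): O 3388, Cl 2298, Al 1817, Na 4562.
Putting it together, IE_2: Al < Cl < O < Na.

Na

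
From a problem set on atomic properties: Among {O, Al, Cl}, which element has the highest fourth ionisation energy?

Consider each +3 ion: O³⁺ still has 3 valence electrons; Al³⁺ is the bare [Ne] core; Cl³⁺ still has 4 valence electrons.
Core electrons are held far more tightly than valence electrons, so Al tops the IE_4 order.
Valence configurations: O³⁺ [He]2s²2p¹, Cl³⁺ [Ne]3s²3p².
Approximate IE_4 values (kJ/mol): O 7469, Al 11577, Cl 5159.
So the fourth ionization energies run Cl < O < Al.

Al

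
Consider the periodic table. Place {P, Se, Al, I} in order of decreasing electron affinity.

I, Se, P, Al

Al is in period 3, group 13; P is in period 3, group 15; Se is in period 4, group 16; I is in period 5, group 17.
EA tends to increase across a period and decrease down a group, though the pattern is less regular than for IE or radius.
These span different periods and groups, so the two trends combine.
P > Al: both are in period 3; the period trend gives P the larger value.
Se > P: period and group pull opposite ways; the across-period shift dominates (195 vs 72 kJ/mol).
I > Se: the two effects oppose for this pair; the across-period effect wins (295 vs 195 kJ/mol).
For reference (kJ/mol): Al 42, P 72, Se 195, I 295.
So from highest to lowest: I > Se > P > Al.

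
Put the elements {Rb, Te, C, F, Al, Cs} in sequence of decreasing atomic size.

Atomic radius shrinks across a period as nuclear charge pulls the same shell inward, and grows down a group as new shells are added.
Here both period and group differ, so the two effects have to be weighed against each other.
C > F: C lies to the left of F in period 2, so the across-period effect alone puts C larger.
Al > C: relative to C, both the across-period and down-group shifts push Al's atomic radius up.
Te > Al: the two effects oppose for this pair; the down-group effect wins (136 vs 126 pm).
Rb > Te: both are in period 5; the period trend gives Rb the larger value.
Cs > Rb: Cs sits below Rb in group 1, so the down-group effect alone puts Cs larger.
For reference (pm): C 75, F 64, Al 126, Rb 210, Te 136, Cs 232.
So from largest to smallest: Cs > Rb > Te > Al > C > F.

Cs > Rb > Te > Al > C > F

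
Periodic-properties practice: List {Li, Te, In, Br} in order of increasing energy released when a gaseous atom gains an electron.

In < Li < Te < Br

Atoms with high Z_eff and room in the valence shell (especially the halogens) have the most exothermic electron affinities.
Here both period and group differ, so the two effects have to be weighed against each other.
Li > In: period and group pull opposite ways; the down-group shift dominates (60 vs 29 kJ/mol).
Te > Li: the two effects oppose for this pair; the across-period effect wins (190 vs 60 kJ/mol).
Br > Te: relative to Te, both the across-period and down-group shifts push Br's electron affinity up.
Approximate values (kJ/mol): Li 60, Br 325, In 29, Te 190.
So from lowest to highest: In < Li < Te < Br.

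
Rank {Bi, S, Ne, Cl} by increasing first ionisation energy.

Ne is in period 2, group 18; S is in period 3, group 16; Cl is in period 3, group 17; Bi is in period 6, group 15.
Removing the outermost electron gets harder across a period and easier down a group.
Here both period and group differ, so the two effects have to be weighed against each other.
S > Bi: relative to Bi, both the across-period and down-group shifts push S's first ionization energy up.
Cl > S: Cl lies to the right of S in period 3, so the across-period effect alone puts Cl higher.
Ne > Cl: relative to Cl, both the across-period and down-group shifts push Ne's first ionization energy up.
Approximate values (kJ/mol): Ne 2081, S 1000, Cl 1251, Bi 703.
So from lowest to highest: Bi < S < Cl < Ne.

Bi < S < Cl < Ne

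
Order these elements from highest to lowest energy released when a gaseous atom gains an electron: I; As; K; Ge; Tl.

I > Ge > As > K > Tl

K is in period 4, group 1; Ge is in period 4, group 14; As is in period 4, group 15; I is in period 5, group 17; Tl is in period 6, group 13.
Electron affinity generally becomes more exothermic across a period toward the halogens and less exothermic down a group.
Neither a single period nor a single group — weigh both effects.
K > Tl: the two effects oppose for this pair; the down-group effect wins (48 vs 19 kJ/mol).
As > K: both are in period 4; the period trend gives As the larger value.
Ge > As: this pair runs against the simple trend — see the exception note.
I > Ge: period and group pull opposite ways; the across-period shift dominates (295 vs 119 kJ/mol).
Note the exception: Ge has a higher electron affinity than As, contrary to the simple trend — adding an electron to As's half-filled 4p³ is unfavourable, so Ge (4p²) has the more exothermic EA.
Tabulated electron affinity (kJ/mol): K 48, Ge 119, As 78, I 295, Tl 19.
So from highest to lowest: I > Ge > As > K > Tl.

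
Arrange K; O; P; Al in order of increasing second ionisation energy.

Consider each +1 ion: K⁺ is the bare [Ar] core; O⁺ still has 5 valence electrons; P⁺ still has 4 valence electrons; Al⁺ still has 2 valence electrons.
Usually core removal costs more than valence removal, but here the competition is close: a tightly held n=2 valence electron can cost more to remove than an n=3 core electron, so the actual values have to decide it.
Valence configurations: O⁺ [He]2s²2p³, P⁺ [Ne]3s²3p², Al⁺ [Ne]3s².
The numbers (kJ/mol): K 3052, O 3388, P 1907, Al 1817.
So the second ionization energies run Al < P < K < O.

Al < P < K < O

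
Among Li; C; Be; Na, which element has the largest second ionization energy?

Li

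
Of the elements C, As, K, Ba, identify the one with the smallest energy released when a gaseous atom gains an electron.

C is in period 2, group 14; K is in period 4, group 1; As is in period 4, group 15; Ba is in period 6, group 2.
Electron affinity generally becomes more exothermic across a period toward the halogens and less exothermic down a group.
Here both period and group differ, so the two effects have to be weighed against each other.
K > Ba: period and group pull opposite ways; the down-group shift dominates (48 vs 14 kJ/mol).
As > K: both are in period 4; the period trend gives As the larger value.
C > As: the two effects oppose for this pair; the down-group effect wins (122 vs 78 kJ/mol).
Tabulated electron affinity (kJ/mol): C 122, K 48, As 78, Ba 14.
The smallest energy released when a gaseous atom gains an electron among these belongs to Ba.

Ba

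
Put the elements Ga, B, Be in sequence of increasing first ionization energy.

Be is in period 2, group 2; B is in period 2, group 13; Ga is in period 4, group 13.
First ionization energy rises across a period (greater Z_eff holds electrons more tightly) and falls down a group (valence electrons are farther from the nucleus).
Neither a single period nor a single group — weigh both effects.
B > Ga: they share group 13; the group trend gives B the larger value.
Be > B: this pair runs against the simple trend — see the exception note.
Note the exception: Be has a higher first ionization energy than B, contrary to the simple trend — removing B's lone 2p electron is easier than breaking Be's filled 2s².
Approximate values (kJ/mol): Be 900, B 801, Ga 579.
So from lowest to highest: Ga < B < Be.

Ga, B, Be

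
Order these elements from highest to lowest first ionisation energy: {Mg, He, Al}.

He is in period 1, group 18; Mg is in period 3, group 2; Al is in period 3, group 13.
First ionization energy rises across a period (greater Z_eff holds electrons more tightly) and falls down a group (valence electrons are farther from the nucleus).
These span different periods and groups, so the two trends combine.
Mg > Al: this pair runs against the simple trend — see the exception note.
He > Mg: relative to Mg, both the across-period and down-group shifts push He's first ionization energy up.
Note the exception: Mg has a higher first ionization energy than Al, contrary to the simple trend — Al's single 3p electron is easier to remove than one from Mg's filled 3s².
For reference (kJ/mol): He 2372, Mg 738, Al 578.
So from highest to lowest: He > Mg > Al.

He > Mg > Al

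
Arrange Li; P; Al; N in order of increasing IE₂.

IE_2 is the cost of taking one more electron from the +1 cation: Li⁺ is the bare [He] core; P⁺ still has 4 valence electrons; Al⁺ still has 2 valence electrons; N⁺ still has 4 valence electrons.
Core electrons are held far more tightly than valence electrons, so Li tops the IE_2 order.
Valence configurations: P⁺ [Ne]3s²3p², Al⁺ [Ne]3s², N⁺ [He]2s²2p².
Approximate IE_2 values (kJ/mol): Li 7298, P 1907, Al 1817, N 2856.
Overall IE_2 order: Al < P < N < Li.

Al, P, N, Li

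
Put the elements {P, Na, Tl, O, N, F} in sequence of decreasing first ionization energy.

F, N, O, P, Tl, Na

N is in period 2, group 15; O is in period 2, group 16; F is in period 2, group 17; Na is in period 3, group 1; P is in period 3, group 15; Tl is in period 6, group 13.
First ionization energy rises across a period (greater Z_eff holds electrons more tightly) and falls down a group (valence electrons are farther from the nucleus).
These span different periods and groups, so the two trends combine.
Tl > Na: the two effects oppose for this pair; the across-period effect wins (589 vs 496 kJ/mol).
P > Tl: both effects reinforce here, so P is clearly the higher of the two.
O > P: relative to P, both the across-period and down-group shifts push O's first ionization energy up.
N > O: this pair runs against the simple trend — see the exception note.
F > N: both are in period 2; the period trend gives F the larger value.
Note the exception: N has a higher first ionization energy than O, contrary to the simple trend — pairing an electron in O's 2p⁴ costs repulsion energy, so O ionizes more easily than half-filled N (2p³).
Approximate values (kJ/mol): N 1402, O 1314, F 1681, Na 496, P 1012, Tl 589.
So from highest to lowest: F > N > O > P > Tl > Na.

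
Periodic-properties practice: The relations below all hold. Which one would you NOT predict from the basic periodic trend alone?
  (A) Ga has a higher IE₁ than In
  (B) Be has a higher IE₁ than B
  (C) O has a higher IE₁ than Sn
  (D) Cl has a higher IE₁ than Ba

(B)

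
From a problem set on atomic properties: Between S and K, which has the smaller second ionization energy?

S

The second ionization energy removes an electron from the +1 ion. For each element: S⁺ still has 5 valence electrons; K⁺ is the bare [Ar] core.
Breaking into a closed-shell core is much more expensive than removing a leftover valence electron — K has the largest IE_2 here.
The numbers (kJ/mol): S 2252, K 3052.
Putting it together, IE_2: S < K.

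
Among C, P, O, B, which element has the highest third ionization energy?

O

The third ionization energy removes an electron from the +2 ion. For each element: C²⁺ still has 2 valence electrons; P²⁺ still has 3 valence electrons; O²⁺ still has 4 valence electrons; B²⁺ still has 1 valence electron.
All are still removing valence electrons, so compare the +2 ions as you would atoms: IE_3 generally rises across a period (higher Z_eff) and falls down a group (larger shell), subject to the usual subshell exceptions.
Valence configurations: C²⁺ [He]2s², P²⁺ [Ne]3s²3p¹, O²⁺ [He]2s²2p², B²⁺ [He]2s¹.
The numbers (kJ/mol): C 4620, P 2914, O 5300, B 3660.
Hence IE_3: P < B < C < O.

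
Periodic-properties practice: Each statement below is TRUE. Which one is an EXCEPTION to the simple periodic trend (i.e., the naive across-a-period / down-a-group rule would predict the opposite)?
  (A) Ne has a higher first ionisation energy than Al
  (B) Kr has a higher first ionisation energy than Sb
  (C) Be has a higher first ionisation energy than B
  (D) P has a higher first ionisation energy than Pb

(C)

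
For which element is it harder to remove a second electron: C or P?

IE_2 is the cost of taking one more electron from the +1 cation: C⁺ still has 3 valence electrons; P⁺ still has 4 valence electrons.
All are still removing valence electrons, so compare the +1 ions as you would atoms: IE_2 generally rises across a period (higher Z_eff) and falls down a group (larger shell), subject to the usual subshell exceptions.
Valence configurations: C⁺ [He]2s²2p¹, P⁺ [Ne]3s²3p².
The numbers (kJ/mol): C 2353, P 1907.
Putting it together, IE_2: P < C.

C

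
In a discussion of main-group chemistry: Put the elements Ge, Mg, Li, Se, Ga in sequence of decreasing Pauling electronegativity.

Li is in period 2, group 1; Mg is in period 3, group 2; Ga is in period 4, group 13; Ge is in period 4, group 14; Se is in period 4, group 16.
Smaller atoms with higher effective nuclear charge are more electronegative.
Here both period and group differ, so the two effects have to be weighed against each other.
Mg > Li: period and group pull opposite ways; the across-period shift dominates (1.31 vs 0.98).
Ga > Mg: period and group pull opposite ways; the across-period shift dominates (1.81 vs 1.31).
Ge > Ga: Ge lies to the right of Ga in period 4, so the across-period effect alone puts Ge higher.
Se > Ge: Se lies to the right of Ge in period 4, so the across-period effect alone puts Se higher.
Approximate values (Pauling): Li 0.98, Mg 1.31, Ga 1.81, Ge 2.01, Se 2.55.
So from highest to lowest: Se > Ge > Ga > Mg > Li.

Se, Ge, Ga, Mg, Li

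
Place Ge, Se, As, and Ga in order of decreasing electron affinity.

Se > Ge > As > Ga

Ga is in period 4, group 13; Ge is in period 4, group 14; As is in period 4, group 15; Se is in period 4, group 16.
Adding an electron releases more energy for atoms nearer the top right (short of the noble gases).
All lie in period 4; the across-period trend (electron affinity increases left to right) applies, with the exception below.
Note the exception: Ge has a higher electron affinity than As, contrary to the simple trend — adding an electron to As's half-filled 4p³ is unfavourable, so Ge (4p²) has the more exothermic EA.
For reference (kJ/mol): Ga 29, Ge 119, As 78, Se 195.
So from highest to lowest: Se > Ge > As > Ga.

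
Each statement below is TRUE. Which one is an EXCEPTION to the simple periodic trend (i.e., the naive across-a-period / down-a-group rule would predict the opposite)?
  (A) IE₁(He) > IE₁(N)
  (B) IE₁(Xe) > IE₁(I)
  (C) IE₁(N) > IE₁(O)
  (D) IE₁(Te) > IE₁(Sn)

(C)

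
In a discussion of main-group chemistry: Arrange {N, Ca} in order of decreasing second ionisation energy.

N > Ca

After 1 electron has been removed, what remains? N⁺ still has 4 valence electrons; Ca⁺ still has 1 valence electron.
All are still removing valence electrons, so compare the +1 ions as you would atoms: IE_2 generally rises across a period (higher Z_eff) and falls down a group (larger shell), subject to the usual subshell exceptions.
Valence configurations: N⁺ [He]2s²2p², Ca⁺ [Ar]4s¹.
Approximate IE_2 values (kJ/mol): N 2856, Ca 1145.
So the second ionization energies run Ca < N.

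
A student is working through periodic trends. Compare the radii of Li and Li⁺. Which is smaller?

Forming Li⁺ removes 1 electron from Li. Fewer electrons for the same nuclear charge means less shielding and a higher Z_eff on the remaining electrons, and for main-group metals the entire outer shell is lost.
A cation is smaller than its parent atom: Li⁺ < Li.

Li⁺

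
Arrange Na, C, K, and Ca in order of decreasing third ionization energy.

After 2 electrons have been removed, what remains? Na²⁺ is already 1 electron into the core; C²⁺ still has 2 valence electrons; K²⁺ is already 1 electron into the core; Ca²⁺ is the bare [Ar] core.
Usually core removal costs more than valence removal, but here the competition is close: a tightly held n=2 valence electron can cost more to remove than an n=3 core electron, so the actual values have to decide it.
Approximate IE_3 values (kJ/mol): Na 6910, C 4620, K 4420, Ca 4912.
Hence IE_3: K < C < Ca < Na.

Na > Ca > C > K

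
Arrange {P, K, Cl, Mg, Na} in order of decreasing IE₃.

Mg > Na > K > Cl > P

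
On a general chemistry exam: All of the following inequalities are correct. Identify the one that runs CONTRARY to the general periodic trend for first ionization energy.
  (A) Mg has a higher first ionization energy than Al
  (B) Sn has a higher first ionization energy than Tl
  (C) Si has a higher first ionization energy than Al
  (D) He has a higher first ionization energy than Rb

The general trend: first ionization energy increases across a period and decreases down a group.
(A) Mg (period 3, group 2) vs Al (period 3, group 13): the stated order contradicts the simple trend.
(B) Sn (period 5, group 14) vs Tl (period 6, group 13): the stated order agrees with the simple trend.
(C) Si (period 3, group 14) vs Al (period 3, group 13): the stated order agrees with the simple trend.
(D) He (period 1, group 18) vs Rb (period 5, group 1): the stated order agrees with the simple trend.
The exception is (A): Al's single 3p electron is easier to remove than one from Mg's filled 3s².

(A)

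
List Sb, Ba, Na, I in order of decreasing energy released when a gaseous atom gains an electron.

EA tends to increase across a period and decrease down a group, though the pattern is less regular than for IE or radius.
Neither a single period nor a single group — weigh both effects.
Na > Ba: the two effects oppose for this pair; the down-group effect wins (53 vs 14 kJ/mol).
Sb > Na: the two effects oppose for this pair; the across-period effect wins (103 vs 53 kJ/mol).
I > Sb: I lies to the right of Sb in period 5, so the across-period effect alone puts I higher.
Tabulated electron affinity (kJ/mol): Na 53, Sb 103, I 295, Ba 14.
So from highest to lowest: I > Sb > Na > Ba.

I, Sb, Na, Ba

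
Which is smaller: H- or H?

Forming H- adds 1 electron to H. More electron–electron repulsion in the same shell, with unchanged nuclear charge, lets the cloud expand.
An anion is larger than its parent atom: H- > H.

H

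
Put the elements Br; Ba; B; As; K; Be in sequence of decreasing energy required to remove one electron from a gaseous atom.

Br, As, Be, B, Ba, K

Be is in period 2, group 2; B is in period 2, group 13; K is in period 4, group 1; As is in period 4, group 15; Br is in period 4, group 17; Ba is in period 6, group 2.
Across a period the outer electron is held more tightly (higher IE₁); down a group it sits in a higher shell, more shielded, and comes off more easily.
These span different periods and groups, so the two trends combine.
Ba > K: period and group pull opposite ways; the across-period shift dominates (503 vs 419 kJ/mol).
B > Ba: both effects reinforce here, so B is clearly the higher of the two.
Be > B: this pair runs against the simple trend — see the exception note.
As > Be: period and group pull opposite ways; the across-period shift dominates (947 vs 900 kJ/mol).
Br > As: Br lies to the right of As in period 4, so the across-period effect alone puts Br higher.
Note the exception: Be has a higher first ionization energy than B, contrary to the simple trend — removing B's lone 2p electron is easier than breaking Be's filled 2s².
Tabulated first ionization energy (kJ/mol): Be 900, B 801, K 419, As 947, Br 1140, Ba 503.
So from highest to lowest: Br > As > Be > B > Ba > K.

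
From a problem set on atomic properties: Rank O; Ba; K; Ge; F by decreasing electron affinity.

F, O, Ge, K, Ba

O is in period 2, group 16; F is in period 2, group 17; K is in period 4, group 1; Ge is in period 4, group 14; Ba is in period 6, group 2.
Electron affinity generally becomes more exothermic across a period toward the halogens and less exothermic down a group.
Neither a single period nor a single group — weigh both effects.
K > Ba: period and group pull opposite ways; the down-group shift dominates (48 vs 14 kJ/mol).
Ge > K: Ge lies to the right of K in period 4, so the across-period effect alone puts Ge higher.
O > Ge: relative to Ge, both the across-period and down-group shifts push O's electron affinity up.
F > O: both are in period 2; the period trend gives F the larger value.
For reference (kJ/mol): O 141, F 328, K 48, Ge 119, Ba 14.
So from highest to lowest: F > O > Ge > K > Ba.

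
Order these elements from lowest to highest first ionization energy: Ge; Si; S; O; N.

Ge < Si < S < O < N

N is in period 2, group 15; O is in period 2, group 16; Si is in period 3, group 14; S is in period 3, group 16; Ge is in period 4, group 14.
Removing the outermost electron gets harder across a period and easier down a group.
Neither a single period nor a single group — weigh both effects.
Si > Ge: they share group 14; the group trend gives Si the larger value.
S > Si: S lies to the right of Si in period 3, so the across-period effect alone puts S higher.
O > S: they share group 16; the group trend gives O the larger value.
N > O: this pair runs against the simple trend — see the exception note.
Note the exception: N has a higher first ionization energy than O, contrary to the simple trend — pairing an electron in O's 2p⁴ costs repulsion energy, so O ionizes more easily than half-filled N (2p³).
Approximate values (kJ/mol): N 1402, O 1314, Si 786, S 1000, Ge 762.
So from lowest to highest: Ge < Si < S < O < N.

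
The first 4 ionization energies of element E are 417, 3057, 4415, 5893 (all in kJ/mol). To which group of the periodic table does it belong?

Group 1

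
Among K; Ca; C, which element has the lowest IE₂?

Ca

IE_2 is the cost of taking one more electron from the +1 cation: K⁺ is the bare [Ar] core; Ca⁺ still has 1 valence electron; C⁺ still has 3 valence electrons.
Pulling an electron out of a noble-gas core costs far more than removing a remaining valence electron, so K sits at the high end of IE_2.
Valence configurations: Ca⁺ [Ar]4s¹, C⁺ [He]2s²2p¹.
The numbers (kJ/mol): K 3052, Ca 1145, C 2353.
Overall IE_2 order: Ca < C < K.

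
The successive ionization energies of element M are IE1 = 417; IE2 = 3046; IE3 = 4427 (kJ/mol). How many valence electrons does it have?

1

Look for the largest jump between consecutive ionization energies: IE2/IE1 ≈ 7.3, far larger than any earlier ratio.
That jump marks the point where a core electron is being removed. So the atom has 1 valence electron.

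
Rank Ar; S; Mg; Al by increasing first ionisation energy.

Mg is in period 3, group 2; Al is in period 3, group 13; S is in period 3, group 16; Ar is in period 3, group 18.
IE₁ increases left→right with effective nuclear charge and decreases top→bottom as the valence shell moves farther out.
All lie in period 3; the across-period trend (first ionization energy increases left to right) applies, with the exception below.
Note the exception: Mg has a higher first ionization energy than Al, contrary to the simple trend — Al's single 3p electron is easier to remove than one from Mg's filled 3s².
Approximate values (kJ/mol): Mg 738, Al 578, S 1000, Ar 1521.
So from lowest to highest: Al < Mg < S < Ar.

Al < Mg < S < Ar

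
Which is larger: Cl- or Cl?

Forming Cl- adds 1 electron to Cl. More electron–electron repulsion in the same shell, with unchanged nuclear charge, lets the cloud expand.
An anion is larger than its parent atom: Cl- > Cl.

Cl-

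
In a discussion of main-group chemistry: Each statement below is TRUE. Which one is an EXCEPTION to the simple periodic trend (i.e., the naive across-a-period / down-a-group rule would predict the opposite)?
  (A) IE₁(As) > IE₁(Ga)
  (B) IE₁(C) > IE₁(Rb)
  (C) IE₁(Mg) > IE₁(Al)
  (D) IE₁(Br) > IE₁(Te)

(C)

The general trend: first ionisation energy increases across a period and decreases down a group.
(A) As (period 4, group 15) vs Ga (period 4, group 13): the stated order agrees with the simple trend.
(B) C (period 2, group 14) vs Rb (period 5, group 1): the stated order agrees with the simple trend.
(C) Mg (period 3, group 2) vs Al (period 3, group 13): the stated order contradicts the simple trend.
(D) Br (period 4, group 17) vs Te (period 5, group 16): the stated order agrees with the simple trend.
The exception is (C): Al's single 3p electron is easier to remove than one from Mg's filled 3s².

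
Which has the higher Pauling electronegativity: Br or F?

F

F is in period 2, group 17; Br is in period 4, group 17.
Electronegativity increases across a period and decreases down a group, tracking effective nuclear charge and atomic size.
All are in group 17, so electronegativity increases up the group.
So F has the higher Pauling electronegativity (F > Br).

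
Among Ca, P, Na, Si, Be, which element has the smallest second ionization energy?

Ca

After 1 electron has been removed, what remains? Ca⁺ still has 1 valence electron; P⁺ still has 4 valence electrons; Na⁺ is the bare [Ne] core; Si⁺ still has 3 valence electrons; Be⁺ still has 1 valence electron.
Core electrons are held far more tightly than valence electrons, so Na tops the IE_2 order.
Valence configurations: Ca⁺ [Ar]4s¹, P⁺ [Ne]3s²3p², Si⁺ [Ne]3s²3p¹, Be⁺ [He]2s¹.
Tabulated IE_2 (kJ/mol): Ca 1145, P 1907, Na 4562, Si 1577, Be 1757.
Overall IE_2 order: Ca < Si < Be < P < Na.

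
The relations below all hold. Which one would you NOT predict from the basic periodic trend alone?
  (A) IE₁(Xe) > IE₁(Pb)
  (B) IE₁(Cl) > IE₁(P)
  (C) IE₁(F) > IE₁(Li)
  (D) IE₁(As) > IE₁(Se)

(D)

The general trend: first ionization energy increases across a period and decreases down a group.
(A) Xe (period 5, group 18) vs Pb (period 6, group 14): the stated order agrees with the simple trend.
(B) Cl (period 3, group 17) vs P (period 3, group 15): the stated order agrees with the simple trend.
(C) F (period 2, group 17) vs Li (period 2, group 1): the stated order agrees with the simple trend.
(D) As (period 4, group 15) vs Se (period 4, group 16): the stated order contradicts the simple trend.
The exception is (D): Se (4p⁴) ionizes more easily than half-filled As (4p³).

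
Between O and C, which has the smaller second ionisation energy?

After 1 electron has been removed, what remains? O⁺ still has 5 valence electrons; C⁺ still has 3 valence electrons.
All are still removing valence electrons, so compare the +1 ions as you would atoms: IE_2 generally rises across a period (higher Z_eff) and falls down a group (larger shell), subject to the usual subshell exceptions.
Valence configurations: O⁺ [He]2s²2p³, C⁺ [He]2s²2p¹.
The numbers (kJ/mol): O 3388, C 2353.
Hence IE_2: C < O.

C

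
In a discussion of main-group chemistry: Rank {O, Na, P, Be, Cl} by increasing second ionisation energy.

Be < P < Cl < O < Na

The second ionization energy removes an electron from the +1 ion. For each element: O⁺ still has 5 valence electrons; Na⁺ is the bare [Ne] core; P⁺ still has 4 valence electrons; Be⁺ still has 1 valence electron; Cl⁺ still has 6 valence electrons.
Core electrons are held far more tightly than valence electrons, so Na tops the IE_2 order.
Valence configurations: O⁺ [He]2s²2p³, P⁺ [Ne]3s²3p², Be⁺ [He]2s¹, Cl⁺ [Ne]3s²3p⁴.
Tabulated IE_2 (kJ/mol): O 3388, Na 4562, P 1907, Be 1757, Cl 2298.
Putting it together, IE_2: Be < P < Cl < O < Na.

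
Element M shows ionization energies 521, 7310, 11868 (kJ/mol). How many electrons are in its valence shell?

1

Look for the largest jump between consecutive ionization energies: IE2/IE1 ≈ 14.0, far larger than any earlier ratio.
That jump marks the point where a core electron is being removed. So the atom has 1 valence electron.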